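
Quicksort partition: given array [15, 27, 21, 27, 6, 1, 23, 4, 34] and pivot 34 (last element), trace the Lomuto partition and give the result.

Lomuto partition with pivot = 34:

Initial array: [15, 27, 21, 27, 6, 1, 23, 4, 34]

arr[0]=15 <= 34: swap with position 0, array becomes [15, 27, 21, 27, 6, 1, 23, 4, 34]
arr[1]=27 <= 34: swap with position 1, array becomes [15, 27, 21, 27, 6, 1, 23, 4, 34]
arr[2]=21 <= 34: swap with position 2, array becomes [15, 27, 21, 27, 6, 1, 23, 4, 34]
arr[3]=27 <= 34: swap with position 3, array becomes [15, 27, 21, 27, 6, 1, 23, 4, 34]
arr[4]=6 <= 34: swap with position 4, array becomes [15, 27, 21, 27, 6, 1, 23, 4, 34]
arr[5]=1 <= 34: swap with position 5, array becomes [15, 27, 21, 27, 6, 1, 23, 4, 34]
arr[6]=23 <= 34: swap with position 6, array becomes [15, 27, 21, 27, 6, 1, 23, 4, 34]
arr[7]=4 <= 34: swap with position 7, array becomes [15, 27, 21, 27, 6, 1, 23, 4, 34]

Place pivot at position 8: [15, 27, 21, 27, 6, 1, 23, 4, 34]
Pivot position: 8

After partitioning with pivot 34, the array becomes [15, 27, 21, 27, 6, 1, 23, 4, 34]. The pivot is placed at index 8. All elements to the left of the pivot are <= 34, and all elements to the right are > 34.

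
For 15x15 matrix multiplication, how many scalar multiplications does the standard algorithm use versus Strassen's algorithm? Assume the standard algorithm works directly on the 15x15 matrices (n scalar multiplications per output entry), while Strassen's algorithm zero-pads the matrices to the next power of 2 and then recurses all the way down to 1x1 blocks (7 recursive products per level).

Matrix multiplication for 15x15 matrices:

Strassen's algorithm requires power-of-2 dimensions. Pad 15x15 to 16x16 (next power of 2).

Standard algorithm: 15^3 = 3375 multiplications
Strassen's algorithm: 7^(log2(16)) = 7^4 = 2401 multiplications
Savings: 3375 - 2401 = 974 multiplications

Standard: 3375 multiplications (15^3). Strassen: 2401 multiplications (7^4, after padding to 16x16). Strassen reduces 8 recursive multiplications to 7 at each level.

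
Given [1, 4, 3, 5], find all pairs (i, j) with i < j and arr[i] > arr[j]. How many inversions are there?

Finding inversions in [1, 4, 3, 5]:

(1, 2): arr[1]=4 > arr[2]=3

Total inversions: 1

The array has 1 inversion(s): (1,2). Each pair (i,j) satisfies i < j and arr[i] > arr[j].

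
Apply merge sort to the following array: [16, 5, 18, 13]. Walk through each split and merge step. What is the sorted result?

Merge sort trace:

Split: [16, 5, 18, 13] -> [16, 5] and [18, 13]
  Split: [16, 5] -> [16] and [5]
  Merge: [16] + [5] -> [5, 16]
  Split: [18, 13] -> [18] and [13]
  Merge: [18] + [13] -> [13, 18]
Merge: [5, 16] + [13, 18] -> [5, 13, 16, 18]

Final sorted array: [5, 13, 16, 18]

The merge sort proceeds by recursively splitting the array and merging sorted halves.
After all merges, the sorted array is [5, 13, 16, 18].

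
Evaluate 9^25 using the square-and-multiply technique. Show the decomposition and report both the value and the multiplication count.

Computing 9^25 by squaring (build up from 9^1; each line after the first costs one multiplication):

9^1 = 9
9^2 = (9^1)^2 = 9^2 = 81
9^3 = 9 * 9^2 = 9 * 81 = 729
9^6 = (9^3)^2 = 729^2 = 531441
9^12 = (9^6)^2 = 531441^2 = 282429536481
9^24 = (9^12)^2 = 282429536481^2 = 79766443076872509863361
9^25 = 9 * 9^24 = 9 * 79766443076872509863361 = 717897987691852588770249

Result: 717897987691852588770249
Multiplications needed: 6 (6 lines after 9^1)

9^25 = 717897987691852588770249. Using exponentiation by squaring, this requires 6 multiplications. The key idea: if the exponent is even, square the half-power; if odd, multiply by the base once.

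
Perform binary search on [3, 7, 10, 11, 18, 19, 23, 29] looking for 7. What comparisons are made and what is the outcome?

Binary search for 7 in [3, 7, 10, 11, 18, 19, 23, 29]:

lo=0, hi=7, mid=3, arr[mid]=11 -> 11 > 7, search left half
lo=0, hi=2, mid=1, arr[mid]=7 -> Found target at index 1!

Binary search finds 7 at index 1 after 2 comparisons. The search repeatedly halves the search space by comparing with the middle element.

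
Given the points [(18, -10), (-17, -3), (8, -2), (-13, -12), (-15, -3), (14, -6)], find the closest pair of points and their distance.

Computing all pairwise distances among 6 points:

d((18, -10), (-17, -3)) = 35.6931
d((18, -10), (8, -2)) = 12.8062
d((18, -10), (-13, -12)) = 31.0644
d((18, -10), (-15, -3)) = 33.7343
d((18, -10), (14, -6)) = 5.6569
d((-17, -3), (8, -2)) = 25.02
d((-17, -3), (-13, -12)) = 9.8489
d((-17, -3), (-15, -3)) = 2.0 <-- minimum
d((-17, -3), (14, -6)) = 31.1448
d((8, -2), (-13, -12)) = 23.2594
d((8, -2), (-15, -3)) = 23.0217
d((8, -2), (14, -6)) = 7.2111
d((-13, -12), (-15, -3)) = 9.2195
d((-13, -12), (14, -6)) = 27.6586
d((-15, -3), (14, -6)) = 29.1548

Closest pair: (-17, -3) and (-15, -3) with distance 2.0

The closest pair is (-17, -3) and (-15, -3) with Euclidean distance 2.0. For 6 points, brute-force pairwise comparison is shown above. For large n, the divide-and-conquer algorithm (sort by x, recurse on halves, check the dividing strip) achieves O(n log n).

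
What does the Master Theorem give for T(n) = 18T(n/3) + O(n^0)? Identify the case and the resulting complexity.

Master Theorem for T(n) = 18T(n/3) + O(n^0):

a = 18, b = 3, c = 0
log_b(a) = log_3(18) = 2.6309

Case 1: c = 0 < log_3(18) = 2.6309
T(n) = O(n^(log_3 18))

For T(n) = 18T(n/3) + O(n^0): log_3(18) = 2.6309. This is Case 1 of the Master Theorem (c < log_b(a), work dominated by leaves), giving O(n^(log_3 18)).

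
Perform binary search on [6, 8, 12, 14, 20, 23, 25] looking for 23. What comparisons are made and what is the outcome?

Binary search for 23 in [6, 8, 12, 14, 20, 23, 25]:

lo=0, hi=6, mid=3, arr[mid]=14 -> 14 < 23, search right half
lo=4, hi=6, mid=5, arr[mid]=23 -> Found target at index 5!

Binary search finds 23 at index 5 after 2 comparisons. The search repeatedly halves the search space by comparing with the middle element.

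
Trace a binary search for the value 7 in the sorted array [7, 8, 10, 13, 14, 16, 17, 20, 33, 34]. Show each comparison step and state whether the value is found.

Binary search for 7 in [7, 8, 10, 13, 14, 16, 17, 20, 33, 34]:

lo=0, hi=9, mid=4, arr[mid]=14 -> 14 > 7, search left half
lo=0, hi=3, mid=1, arr[mid]=8 -> 8 > 7, search left half
lo=0, hi=0, mid=0, arr[mid]=7 -> Found target at index 0!

Binary search finds 7 at index 0 after 3 comparisons. The search repeatedly halves the search space by comparing with the middle element.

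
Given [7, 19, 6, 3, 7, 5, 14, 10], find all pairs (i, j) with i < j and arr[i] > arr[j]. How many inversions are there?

Finding inversions in [7, 19, 6, 3, 7, 5, 14, 10]:

(0, 2): arr[0]=7 > arr[2]=6
(0, 3): arr[0]=7 > arr[3]=3
(0, 5): arr[0]=7 > arr[5]=5
(1, 2): arr[1]=19 > arr[2]=6
(1, 3): arr[1]=19 > arr[3]=3
(1, 4): arr[1]=19 > arr[4]=7
(1, 5): arr[1]=19 > arr[5]=5
(1, 6): arr[1]=19 > arr[6]=14
(1, 7): arr[1]=19 > arr[7]=10
(2, 3): arr[2]=6 > arr[3]=3
(2, 5): arr[2]=6 > arr[5]=5
(4, 5): arr[4]=7 > arr[5]=5
(6, 7): arr[6]=14 > arr[7]=10

Total inversions: 13

The array has 13 inversion(s): (0,2), (0,3), (0,5), (1,2), (1,3), (1,4), (1,5), (1,6), (1,7), (2,3), (2,5), (4,5), (6,7). Each pair (i,j) satisfies i < j and arr[i] > arr[j].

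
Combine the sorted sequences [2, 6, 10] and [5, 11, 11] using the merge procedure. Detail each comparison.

Merging process:

Compare 2 vs 5: take 2 from left. Merged: [2]
Compare 6 vs 5: take 5 from right. Merged: [2, 5]
Compare 6 vs 11: take 6 from left. Merged: [2, 5, 6]
Compare 10 vs 11: take 10 from left. Merged: [2, 5, 6, 10]
Append remaining from right: [11, 11]. Merged: [2, 5, 6, 10, 11, 11]

Final merged array: [2, 5, 6, 10, 11, 11]
Total comparisons: 4

The merged array is [2, 5, 6, 10, 11, 11], requiring 4 comparisons. The merge step runs in O(n) time where n is the total number of elements.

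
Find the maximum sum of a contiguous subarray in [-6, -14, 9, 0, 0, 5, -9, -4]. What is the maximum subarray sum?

Using Kadane's algorithm on [-6, -14, 9, 0, 0, 5, -9, -4]:

Scanning through the array:
Position 1 (value -14): max_ending_here = -14, max_so_far = -6
Position 2 (value 9): max_ending_here = 9, max_so_far = 9
Position 3 (value 0): max_ending_here = 9, max_so_far = 9
Position 4 (value 0): max_ending_here = 9, max_so_far = 9
Position 5 (value 5): max_ending_here = 14, max_so_far = 14
Position 6 (value -9): max_ending_here = 5, max_so_far = 14
Position 7 (value -4): max_ending_here = 1, max_so_far = 14

Maximum subarray: [9, 0, 0, 5]
Maximum sum: 14

The maximum subarray is [9, 0, 0, 5] with sum 14. This subarray runs from index 2 to index 5.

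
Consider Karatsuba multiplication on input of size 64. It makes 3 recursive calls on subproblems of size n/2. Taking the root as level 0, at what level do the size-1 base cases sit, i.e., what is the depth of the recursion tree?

For divide and conquer with division factor 2:

Problem sizes at each level:
Level 0: 64
Level 1: 32
Level 2: 16
Level 3: 8
Level 4: 4
Level 5: 2
Level 6: 1

The root is level 0 and the size-1 base case is level 6 (the tree spans levels 0 through 6, i.e. 7 levels counting the root), so the depth is the number of divisions: log_2(64) = 6

The recursion tree depth is log_2(64) = 6. At each level, the problem size is divided by 2, so it takes 6 divisions to reduce to a base case of size 1. The algorithm makes 3 recursive calls at each level.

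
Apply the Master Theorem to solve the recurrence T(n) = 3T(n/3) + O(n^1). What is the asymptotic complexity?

Master Theorem for T(n) = 3T(n/3) + O(n^1):

a = 3, b = 3, c = 1
log_b(a) = log_3(3) = 1.0000

Case 2: c = 1 = log_3(3) = 1.0000
T(n) = O(n^1 log n) = O(n log n)

For T(n) = 3T(n/3) + O(n^1): log_3(3) = 1.0000. This is Case 2 of the Master Theorem (c = log_b(a), equal work at all levels), giving O(n log n).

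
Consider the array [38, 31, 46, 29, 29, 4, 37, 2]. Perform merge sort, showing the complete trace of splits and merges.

Merge sort trace:

Split: [38, 31, 46, 29, 29, 4, 37, 2] -> [38, 31, 46, 29] and [29, 4, 37, 2]
  Split: [38, 31, 46, 29] -> [38, 31] and [46, 29]
    Split: [38, 31] -> [38] and [31]
    Merge: [38] + [31] -> [31, 38]
    Split: [46, 29] -> [46] and [29]
    Merge: [46] + [29] -> [29, 46]
  Merge: [31, 38] + [29, 46] -> [29, 31, 38, 46]
  Split: [29, 4, 37, 2] -> [29, 4] and [37, 2]
    Split: [29, 4] -> [29] and [4]
    Merge: [29] + [4] -> [4, 29]
    Split: [37, 2] -> [37] and [2]
    Merge: [37] + [2] -> [2, 37]
  Merge: [4, 29] + [2, 37] -> [2, 4, 29, 37]
Merge: [29, 31, 38, 46] + [2, 4, 29, 37] -> [2, 4, 29, 29, 31, 37, 38, 46]

Final sorted array: [2, 4, 29, 29, 31, 37, 38, 46]

The merge sort proceeds by recursively splitting the array and merging sorted halves.
After all merges, the sorted array is [2, 4, 29, 29, 31, 37, 38, 46].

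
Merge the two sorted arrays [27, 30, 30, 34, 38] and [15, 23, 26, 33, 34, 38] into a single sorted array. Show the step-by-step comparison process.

Merging process:

Compare 27 vs 15: take 15 from right. Merged: [15]
Compare 27 vs 23: take 23 from right. Merged: [15, 23]
Compare 27 vs 26: take 26 from right. Merged: [15, 23, 26]
Compare 27 vs 33: take 27 from left. Merged: [15, 23, 26, 27]
Compare 30 vs 33: take 30 from left. Merged: [15, 23, 26, 27, 30]
Compare 30 vs 33: take 30 from left. Merged: [15, 23, 26, 27, 30, 30]
Compare 34 vs 33: take 33 from right. Merged: [15, 23, 26, 27, 30, 30, 33]
Compare 34 vs 34: take 34 from left. Merged: [15, 23, 26, 27, 30, 30, 33, 34]
Compare 38 vs 34: take 34 from right. Merged: [15, 23, 26, 27, 30, 30, 33, 34, 34]
Compare 38 vs 38: take 38 from left. Merged: [15, 23, 26, 27, 30, 30, 33, 34, 34, 38]
Append remaining from right: [38]. Merged: [15, 23, 26, 27, 30, 30, 33, 34, 34, 38, 38]

Final merged array: [15, 23, 26, 27, 30, 30, 33, 34, 34, 38, 38]
Total comparisons: 10

The merged array is [15, 23, 26, 27, 30, 30, 33, 34, 34, 38, 38], requiring 10 comparisons. The merge step runs in O(n) time where n is the total number of elements.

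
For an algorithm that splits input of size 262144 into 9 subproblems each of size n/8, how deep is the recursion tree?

For divide and conquer with division factor 8:

Problem sizes at each level:
Level 0: 262144
Level 1: 32768
Level 2: 4096
Level 3: 512
Level 4: 64
Level 5: 8
Level 6: 1

The root is level 0 and the size-1 base case is level 6 (the tree spans levels 0 through 6, i.e. 7 levels counting the root), so the depth is the number of divisions: log_8(262144) = 6

The recursion tree depth is log_8(262144) = 6. At each level, the problem size is divided by 8, so it takes 6 divisions to reduce to a base case of size 1. The algorithm makes 9 recursive calls at each level.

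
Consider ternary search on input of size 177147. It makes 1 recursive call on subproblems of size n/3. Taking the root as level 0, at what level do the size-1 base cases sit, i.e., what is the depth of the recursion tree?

For divide and conquer with division factor 3:

Problem sizes at each level:
Level 0: 177147
Level 1: 59049
Level 2: 19683
Level 3: 6561
Level 4: 2187
Level 5: 729
Level 6: 243
Level 7: 81
Level 8: 27
Level 9: 9
Level 10: 3
Level 11: 1

The root is level 0 and the size-1 base case is level 11 (the tree spans levels 0 through 11, i.e. 12 levels counting the root), so the depth is the number of divisions: log_3(177147) = 11

The recursion tree depth is log_3(177147) = 11. At each level, the problem size is divided by 3, so it takes 11 divisions to reduce to a base case of size 1. The algorithm makes 1 recursive call at each level.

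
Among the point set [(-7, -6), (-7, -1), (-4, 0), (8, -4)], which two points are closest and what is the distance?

Computing all pairwise distances among 4 points:

d((-7, -6), (-7, -1)) = 5.0
d((-7, -6), (-4, 0)) = 6.7082
d((-7, -6), (8, -4)) = 15.1327
d((-7, -1), (-4, 0)) = 3.1623 <-- minimum
d((-7, -1), (8, -4)) = 15.2971
d((-4, 0), (8, -4)) = 12.6491

Closest pair: (-7, -1) and (-4, 0) with distance 3.1623

The closest pair is (-7, -1) and (-4, 0) with Euclidean distance 3.1623. For 4 points, brute-force pairwise comparison is shown above. For large n, the divide-and-conquer algorithm (sort by x, recurse on halves, check the dividing strip) achieves O(n log n).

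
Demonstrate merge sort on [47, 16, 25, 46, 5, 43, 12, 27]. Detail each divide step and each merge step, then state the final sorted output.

Merge sort trace:

Split: [47, 16, 25, 46, 5, 43, 12, 27] -> [47, 16, 25, 46] and [5, 43, 12, 27]
  Split: [47, 16, 25, 46] -> [47, 16] and [25, 46]
    Split: [47, 16] -> [47] and [16]
    Merge: [47] + [16] -> [16, 47]
    Split: [25, 46] -> [25] and [46]
    Merge: [25] + [46] -> [25, 46]
  Merge: [16, 47] + [25, 46] -> [16, 25, 46, 47]
  Split: [5, 43, 12, 27] -> [5, 43] and [12, 27]
    Split: [5, 43] -> [5] and [43]
    Merge: [5] + [43] -> [5, 43]
    Split: [12, 27] -> [12] and [27]
    Merge: [12] + [27] -> [12, 27]
  Merge: [5, 43] + [12, 27] -> [5, 12, 27, 43]
Merge: [16, 25, 46, 47] + [5, 12, 27, 43] -> [5, 12, 16, 25, 27, 43, 46, 47]

Final sorted array: [5, 12, 16, 25, 27, 43, 46, 47]

The merge sort proceeds by recursively splitting the array and merging sorted halves.
After all merges, the sorted array is [5, 12, 16, 25, 27, 43, 46, 47].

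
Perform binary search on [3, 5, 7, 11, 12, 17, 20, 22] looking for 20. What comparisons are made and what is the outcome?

Binary search for 20 in [3, 5, 7, 11, 12, 17, 20, 22]:

lo=0, hi=7, mid=3, arr[mid]=11 -> 11 < 20, search right half
lo=4, hi=7, mid=5, arr[mid]=17 -> 17 < 20, search right half
lo=6, hi=7, mid=6, arr[mid]=20 -> Found target at index 6!

Binary search finds 20 at index 6 after 3 comparisons. The search repeatedly halves the search space by comparing with the middle element.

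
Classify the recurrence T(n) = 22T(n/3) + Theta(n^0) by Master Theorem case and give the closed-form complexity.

Master Theorem for T(n) = 22T(n/3) + O(n^0):

a = 22, b = 3, c = 0
log_b(a) = log_3(22) = 2.8136

Case 1: c = 0 < log_3(22) = 2.8136
T(n) = O(n^(log_3 22))

For T(n) = 22T(n/3) + O(n^0): log_3(22) = 2.8136. This is Case 1 of the Master Theorem (c < log_b(a), work dominated by leaves), giving O(n^(log_3 22)).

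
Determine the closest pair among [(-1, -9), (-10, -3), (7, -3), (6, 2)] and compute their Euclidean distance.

Computing all pairwise distances among 4 points:

d((-1, -9), (-10, -3)) = 10.8167
d((-1, -9), (7, -3)) = 10.0
d((-1, -9), (6, 2)) = 13.0384
d((-10, -3), (7, -3)) = 17.0
d((-10, -3), (6, 2)) = 16.7631
d((7, -3), (6, 2)) = 5.099 <-- minimum

Closest pair: (7, -3) and (6, 2) with distance 5.099

The closest pair is (7, -3) and (6, 2) with Euclidean distance 5.099. For 4 points, brute-force pairwise comparison is shown above. For large n, the divide-and-conquer algorithm (sort by x, recurse on halves, check the dividing strip) achieves O(n log n).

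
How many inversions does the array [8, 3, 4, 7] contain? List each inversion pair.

Finding inversions in [8, 3, 4, 7]:

(0, 1): arr[0]=8 > arr[1]=3
(0, 2): arr[0]=8 > arr[2]=4
(0, 3): arr[0]=8 > arr[3]=7

Total inversions: 3

The array has 3 inversion(s): (0,1), (0,2), (0,3). Each pair (i,j) satisfies i < j and arr[i] > arr[j].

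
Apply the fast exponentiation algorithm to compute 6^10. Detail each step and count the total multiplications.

Computing 6^10 by squaring (build up from 6^1; each line after the first costs one multiplication):

6^1 = 6
6^2 = (6^1)^2 = 6^2 = 36
6^4 = (6^2)^2 = 36^2 = 1296
6^5 = 6 * 6^4 = 6 * 1296 = 7776
6^10 = (6^5)^2 = 7776^2 = 60466176

Result: 60466176
Multiplications needed: 4 (4 lines after 6^1)

6^10 = 60466176. Using exponentiation by squaring, this requires 4 multiplications. The key idea: if the exponent is even, square the half-power; if odd, multiply by the base once.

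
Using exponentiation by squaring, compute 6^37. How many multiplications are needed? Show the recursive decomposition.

Computing 6^37 by squaring (build up from 6^1; each line after the first costs one multiplication):

6^1 = 6
6^2 = (6^1)^2 = 6^2 = 36
6^4 = (6^2)^2 = 36^2 = 1296
6^8 = (6^4)^2 = 1296^2 = 1679616
6^9 = 6 * 6^8 = 6 * 1679616 = 10077696
6^18 = (6^9)^2 = 10077696^2 = 101559956668416
6^36 = (6^18)^2 = 101559956668416^2 = 10314424798490535546171949056
6^37 = 6 * 6^36 = 6 * 10314424798490535546171949056 = 61886548790943213277031694336

Result: 61886548790943213277031694336
Multiplications needed: 7 (7 lines after 6^1)

6^37 = 61886548790943213277031694336. Using exponentiation by squaring, this requires 7 multiplications. The key idea: if the exponent is even, square the half-power; if odd, multiply by the base once.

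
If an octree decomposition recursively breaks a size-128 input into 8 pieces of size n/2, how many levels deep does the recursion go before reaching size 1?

For divide and conquer with division factor 2:

Problem sizes at each level:
Level 0: 128
Level 1: 64
Level 2: 32
Level 3: 16
Level 4: 8
Level 5: 4
Level 6: 2
Level 7: 1

The root is level 0 and the size-1 base case is level 7 (the tree spans levels 0 through 7, i.e. 8 levels counting the root), so the depth is the number of divisions: log_2(128) = 7

The recursion tree depth is log_2(128) = 7. At each level, the problem size is divided by 2, so it takes 7 divisions to reduce to a base case of size 1. The algorithm makes 8 recursive calls at each level.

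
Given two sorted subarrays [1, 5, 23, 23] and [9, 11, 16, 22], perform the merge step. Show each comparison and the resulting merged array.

Merging process:

Compare 1 vs 9: take 1 from left. Merged: [1]
Compare 5 vs 9: take 5 from left. Merged: [1, 5]
Compare 23 vs 9: take 9 from right. Merged: [1, 5, 9]
Compare 23 vs 11: take 11 from right. Merged: [1, 5, 9, 11]
Compare 23 vs 16: take 16 from right. Merged: [1, 5, 9, 11, 16]
Compare 23 vs 22: take 22 from right. Merged: [1, 5, 9, 11, 16, 22]
Append remaining from left: [23, 23]. Merged: [1, 5, 9, 11, 16, 22, 23, 23]

Final merged array: [1, 5, 9, 11, 16, 22, 23, 23]
Total comparisons: 6

The merged array is [1, 5, 9, 11, 16, 22, 23, 23], requiring 6 comparisons. The merge step runs in O(n) time where n is the total number of elements.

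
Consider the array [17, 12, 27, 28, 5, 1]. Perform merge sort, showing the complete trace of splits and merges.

Merge sort trace:

Split: [17, 12, 27, 28, 5, 1] -> [17, 12, 27] and [28, 5, 1]
  Split: [17, 12, 27] -> [17] and [12, 27]
    Split: [12, 27] -> [12] and [27]
    Merge: [12] + [27] -> [12, 27]
  Merge: [17] + [12, 27] -> [12, 17, 27]
  Split: [28, 5, 1] -> [28] and [5, 1]
    Split: [5, 1] -> [5] and [1]
    Merge: [5] + [1] -> [1, 5]
  Merge: [28] + [1, 5] -> [1, 5, 28]
Merge: [12, 17, 27] + [1, 5, 28] -> [1, 5, 12, 17, 27, 28]

Final sorted array: [1, 5, 12, 17, 27, 28]

The merge sort proceeds by recursively splitting the array and merging sorted halves.
After all merges, the sorted array is [1, 5, 12, 17, 27, 28].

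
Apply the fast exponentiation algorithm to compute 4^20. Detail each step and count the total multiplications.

Computing 4^20 by squaring (build up from 4^1; each line after the first costs one multiplication):

4^1 = 4
4^2 = (4^1)^2 = 4^2 = 16
4^4 = (4^2)^2 = 16^2 = 256
4^5 = 4 * 4^4 = 4 * 256 = 1024
4^10 = (4^5)^2 = 1024^2 = 1048576
4^20 = (4^10)^2 = 1048576^2 = 1099511627776

Result: 1099511627776
Multiplications needed: 5 (5 lines after 4^1)

4^20 = 1099511627776. Using exponentiation by squaring, this requires 5 multiplications. The key idea: if the exponent is even, square the half-power; if odd, multiply by the base once.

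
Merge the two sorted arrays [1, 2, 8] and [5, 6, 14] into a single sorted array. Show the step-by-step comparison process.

Merging process:

Compare 1 vs 5: take 1 from left. Merged: [1]
Compare 2 vs 5: take 2 from left. Merged: [1, 2]
Compare 8 vs 5: take 5 from right. Merged: [1, 2, 5]
Compare 8 vs 6: take 6 from right. Merged: [1, 2, 5, 6]
Compare 8 vs 14: take 8 from left. Merged: [1, 2, 5, 6, 8]
Append remaining from right: [14]. Merged: [1, 2, 5, 6, 8, 14]

Final merged array: [1, 2, 5, 6, 8, 14]
Total comparisons: 5

The merged array is [1, 2, 5, 6, 8, 14], requiring 5 comparisons. The merge step runs in O(n) time where n is the total number of elements.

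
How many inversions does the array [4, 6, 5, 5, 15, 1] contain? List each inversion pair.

Finding inversions in [4, 6, 5, 5, 15, 1]:

(0, 5): arr[0]=4 > arr[5]=1
(1, 2): arr[1]=6 > arr[2]=5
(1, 3): arr[1]=6 > arr[3]=5
(1, 5): arr[1]=6 > arr[5]=1
(2, 5): arr[2]=5 > arr[5]=1
(3, 5): arr[3]=5 > arr[5]=1
(4, 5): arr[4]=15 > arr[5]=1

Total inversions: 7

The array has 7 inversion(s): (0,5), (1,2), (1,3), (1,5), (2,5), (3,5), (4,5). Each pair (i,j) satisfies i < j and arr[i] > arr[j].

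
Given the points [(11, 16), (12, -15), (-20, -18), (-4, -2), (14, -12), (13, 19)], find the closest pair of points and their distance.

Computing all pairwise distances among 6 points:

d((11, 16), (12, -15)) = 31.0161
d((11, 16), (-20, -18)) = 46.0109
d((11, 16), (-4, -2)) = 23.4307
d((11, 16), (14, -12)) = 28.1603
d((11, 16), (13, 19)) = 3.6056 <-- minimum
d((12, -15), (-20, -18)) = 32.1403
d((12, -15), (-4, -2)) = 20.6155
d((12, -15), (14, -12)) = 3.6056 <-- minimum
d((12, -15), (13, 19)) = 34.0147
d((-20, -18), (-4, -2)) = 22.6274
d((-20, -18), (14, -12)) = 34.5254
d((-20, -18), (13, 19)) = 49.5782
d((-4, -2), (14, -12)) = 20.5913
d((-4, -2), (13, 19)) = 27.0185
d((14, -12), (13, 19)) = 31.0161

Minimum distance: 3.6056 (tie among 2 pairs: (11, 16) and (13, 19); (12, -15) and (14, -12))

The minimum Euclidean distance is 3.6056. There is a tie: 2 pairs achieve this minimum — (11, 16) and (13, 19); (12, -15) and (14, -12). Any of these is a valid closest pair. For 6 points, brute-force pairwise comparison is shown above. For large n, the divide-and-conquer algorithm (sort by x, recurse on halves, check the dividing strip) achieves O(n log n).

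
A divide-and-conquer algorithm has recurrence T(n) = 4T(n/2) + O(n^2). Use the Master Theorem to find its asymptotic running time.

Master Theorem for T(n) = 4T(n/2) + O(n^2):

a = 4, b = 2, c = 2
log_b(a) = log_2(4) = 2.0000

Case 2: c = 2 = log_2(4) = 2.0000
T(n) = O(n^2 log n) = O(n^2 log n)

For T(n) = 4T(n/2) + O(n^2): log_2(4) = 2.0000. This is Case 2 of the Master Theorem (c = log_b(a), equal work at all levels), giving O(n^2 log n).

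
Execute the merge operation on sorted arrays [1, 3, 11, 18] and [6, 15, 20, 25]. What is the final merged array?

Merging process:

Compare 1 vs 6: take 1 from left. Merged: [1]
Compare 3 vs 6: take 3 from left. Merged: [1, 3]
Compare 11 vs 6: take 6 from right. Merged: [1, 3, 6]
Compare 11 vs 15: take 11 from left. Merged: [1, 3, 6, 11]
Compare 18 vs 15: take 15 from right. Merged: [1, 3, 6, 11, 15]
Compare 18 vs 20: take 18 from left. Merged: [1, 3, 6, 11, 15, 18]
Append remaining from right: [20, 25]. Merged: [1, 3, 6, 11, 15, 18, 20, 25]

Final merged array: [1, 3, 6, 11, 15, 18, 20, 25]
Total comparisons: 6

The merged array is [1, 3, 6, 11, 15, 18, 20, 25], requiring 6 comparisons. The merge step runs in O(n) time where n is the total number of elements.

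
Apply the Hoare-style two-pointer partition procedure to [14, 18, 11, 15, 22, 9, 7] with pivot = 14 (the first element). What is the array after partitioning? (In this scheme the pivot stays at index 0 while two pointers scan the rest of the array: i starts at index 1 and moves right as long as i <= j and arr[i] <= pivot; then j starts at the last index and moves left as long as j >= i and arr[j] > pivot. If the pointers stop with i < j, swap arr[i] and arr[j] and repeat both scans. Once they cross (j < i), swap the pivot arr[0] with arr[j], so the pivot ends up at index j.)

Hoare-style two-pointer partition with pivot = 14:

Initial array: [14, 18, 11, 15, 22, 9, 7]

Pointers start at i = 1, j = 6.
i stops at index 1 (arr[1]=18 > 14), j stops at index 6 (arr[6]=7 <= 14): swap arr[1] and arr[6], array becomes [14, 7, 11, 15, 22, 9, 18]
i stops at index 3 (arr[3]=15 > 14), j stops at index 5 (arr[5]=9 <= 14): swap arr[3] and arr[5], array becomes [14, 7, 11, 9, 22, 15, 18]
i ends at 4, j ends at 3: the pointers have crossed (j < i), so scanning stops.

Swap pivot arr[0] with arr[3] to place pivot at position 3: [9, 7, 11, 14, 22, 15, 18]
Pivot position: 3

After partitioning with pivot 14, the array becomes [9, 7, 11, 14, 22, 15, 18]. The pivot is placed at index 3. All elements to the left of the pivot are <= 14, and all elements to the right are > 14.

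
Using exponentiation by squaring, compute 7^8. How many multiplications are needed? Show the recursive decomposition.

Computing 7^8 by squaring (build up from 7^1; each line after the first costs one multiplication):

7^1 = 7
7^2 = (7^1)^2 = 7^2 = 49
7^4 = (7^2)^2 = 49^2 = 2401
7^8 = (7^4)^2 = 2401^2 = 5764801

Result: 5764801
Multiplications needed: 3 (3 lines after 7^1)

7^8 = 5764801. Using exponentiation by squaring, this requires 3 multiplications. The key idea: if the exponent is even, square the half-power; if odd, multiply by the base once.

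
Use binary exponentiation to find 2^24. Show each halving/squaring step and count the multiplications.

Computing 2^24 by squaring (build up from 2^1; each line after the first costs one multiplication):

2^1 = 2
2^2 = (2^1)^2 = 2^2 = 4
2^3 = 2 * 2^2 = 2 * 4 = 8
2^6 = (2^3)^2 = 8^2 = 64
2^12 = (2^6)^2 = 64^2 = 4096
2^24 = (2^12)^2 = 4096^2 = 16777216

Result: 16777216
Multiplications needed: 5 (5 lines after 2^1)

2^24 = 16777216. Using exponentiation by squaring, this requires 5 multiplications. The key idea: if the exponent is even, square the half-power; if odd, multiply by the base once.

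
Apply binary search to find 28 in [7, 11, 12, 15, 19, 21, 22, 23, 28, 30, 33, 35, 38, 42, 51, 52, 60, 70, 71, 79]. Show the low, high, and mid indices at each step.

Binary search for 28 in [7, 11, 12, 15, 19, 21, 22, 23, 28, 30, 33, 35, 38, 42, 51, 52, 60, 70, 71, 79]:

lo=0, hi=19, mid=9, arr[mid]=30 -> 30 > 28, search left half
lo=0, hi=8, mid=4, arr[mid]=19 -> 19 < 28, search right half
lo=5, hi=8, mid=6, arr[mid]=22 -> 22 < 28, search right half
lo=7, hi=8, mid=7, arr[mid]=23 -> 23 < 28, search right half
lo=8, hi=8, mid=8, arr[mid]=28 -> Found target at index 8!

Binary search finds 28 at index 8 after 5 comparisons. The search repeatedly halves the search space by comparing with the middle element.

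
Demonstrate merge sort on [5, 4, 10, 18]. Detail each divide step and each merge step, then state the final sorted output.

Merge sort trace:

Split: [5, 4, 10, 18] -> [5, 4] and [10, 18]
  Split: [5, 4] -> [5] and [4]
  Merge: [5] + [4] -> [4, 5]
  Split: [10, 18] -> [10] and [18]
  Merge: [10] + [18] -> [10, 18]
Merge: [4, 5] + [10, 18] -> [4, 5, 10, 18]

Final sorted array: [4, 5, 10, 18]

The merge sort proceeds by recursively splitting the array and merging sorted halves.
After all merges, the sorted array is [4, 5, 10, 18].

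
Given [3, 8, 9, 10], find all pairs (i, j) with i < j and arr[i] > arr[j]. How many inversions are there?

Finding inversions in [3, 8, 9, 10]:


Total inversions: 0

The array has 0 inversions. It is already sorted.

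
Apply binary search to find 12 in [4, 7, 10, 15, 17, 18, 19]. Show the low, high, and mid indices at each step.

Binary search for 12 in [4, 7, 10, 15, 17, 18, 19]:

lo=0, hi=6, mid=3, arr[mid]=15 -> 15 > 12, search left half
lo=0, hi=2, mid=1, arr[mid]=7 -> 7 < 12, search right half
lo=2, hi=2, mid=2, arr[mid]=10 -> 10 < 12, search right half
lo=3 > hi=2, target 12 not found

Binary search determines that 12 is not in the array after 3 comparisons. The search space was exhausted without finding the target.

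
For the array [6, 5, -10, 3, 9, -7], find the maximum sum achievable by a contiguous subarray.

Using Kadane's algorithm on [6, 5, -10, 3, 9, -7]:

Scanning through the array:
Position 1 (value 5): max_ending_here = 11, max_so_far = 11
Position 2 (value -10): max_ending_here = 1, max_so_far = 11
Position 3 (value 3): max_ending_here = 4, max_so_far = 11
Position 4 (value 9): max_ending_here = 13, max_so_far = 13
Position 5 (value -7): max_ending_here = 6, max_so_far = 13

Maximum subarray: [6, 5, -10, 3, 9]
Maximum sum: 13

The maximum subarray is [6, 5, -10, 3, 9] with sum 13. This subarray runs from index 0 to index 4.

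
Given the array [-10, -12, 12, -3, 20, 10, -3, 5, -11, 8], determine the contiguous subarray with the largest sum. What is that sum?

Using Kadane's algorithm on [-10, -12, 12, -3, 20, 10, -3, 5, -11, 8]:

Scanning through the array:
Position 1 (value -12): max_ending_here = -12, max_so_far = -10
Position 2 (value 12): max_ending_here = 12, max_so_far = 12
Position 3 (value -3): max_ending_here = 9, max_so_far = 12
Position 4 (value 20): max_ending_here = 29, max_so_far = 29
Position 5 (value 10): max_ending_here = 39, max_so_far = 39
Position 6 (value -3): max_ending_here = 36, max_so_far = 39
Position 7 (value 5): max_ending_here = 41, max_so_far = 41
Position 8 (value -11): max_ending_here = 30, max_so_far = 41
Position 9 (value 8): max_ending_here = 38, max_so_far = 41

Maximum subarray: [12, -3, 20, 10, -3, 5]
Maximum sum: 41

The maximum subarray is [12, -3, 20, 10, -3, 5] with sum 41. This subarray runs from index 2 to index 7.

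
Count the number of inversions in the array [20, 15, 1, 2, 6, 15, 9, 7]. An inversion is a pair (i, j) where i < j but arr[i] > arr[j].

Finding inversions in [20, 15, 1, 2, 6, 15, 9, 7]:

(0, 1): arr[0]=20 > arr[1]=15
(0, 2): arr[0]=20 > arr[2]=1
(0, 3): arr[0]=20 > arr[3]=2
(0, 4): arr[0]=20 > arr[4]=6
(0, 5): arr[0]=20 > arr[5]=15
(0, 6): arr[0]=20 > arr[6]=9
(0, 7): arr[0]=20 > arr[7]=7
(1, 2): arr[1]=15 > arr[2]=1
(1, 3): arr[1]=15 > arr[3]=2
(1, 4): arr[1]=15 > arr[4]=6
(1, 6): arr[1]=15 > arr[6]=9
(1, 7): arr[1]=15 > arr[7]=7
(5, 6): arr[5]=15 > arr[6]=9
(5, 7): arr[5]=15 > arr[7]=7
(6, 7): arr[6]=9 > arr[7]=7

Total inversions: 15

The array has 15 inversion(s): (0,1), (0,2), (0,3), (0,4), (0,5), (0,6), (0,7), (1,2), (1,3), (1,4), (1,6), (1,7), (5,6), (5,7), (6,7). Each pair (i,j) satisfies i < j and arr[i] > arr[j].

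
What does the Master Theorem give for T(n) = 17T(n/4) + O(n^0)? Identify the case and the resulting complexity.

Master Theorem for T(n) = 17T(n/4) + O(n^0):

a = 17, b = 4, c = 0
log_b(a) = log_4(17) = 2.0437

Case 1: c = 0 < log_4(17) = 2.0437
T(n) = O(n^(log_4 17))

For T(n) = 17T(n/4) + O(n^0): log_4(17) = 2.0437. This is Case 1 of the Master Theorem (c < log_b(a), work dominated by leaves), giving O(n^(log_4 17)).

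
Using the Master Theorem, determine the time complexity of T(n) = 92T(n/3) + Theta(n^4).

Master Theorem for T(n) = 92T(n/3) + O(n^4):

a = 92, b = 3, c = 4
log_b(a) = log_3(92) = 4.1159

Case 1: c = 4 < log_3(92) = 4.1159
T(n) = O(n^(log_3 92))

For T(n) = 92T(n/3) + O(n^4): log_3(92) = 4.1159. This is Case 1 of the Master Theorem (c < log_b(a), work dominated by leaves), giving O(n^(log_3 92)).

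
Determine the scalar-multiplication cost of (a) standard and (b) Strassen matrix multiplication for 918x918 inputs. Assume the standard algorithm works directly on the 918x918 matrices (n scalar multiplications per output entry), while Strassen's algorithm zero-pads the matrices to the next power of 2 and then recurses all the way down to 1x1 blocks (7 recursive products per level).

Matrix multiplication for 918x918 matrices:

Strassen's algorithm requires power-of-2 dimensions. Pad 918x918 to 1024x1024 (next power of 2).

Standard algorithm: 918^3 = 773620632 multiplications
Strassen's algorithm: 7^(log2(1024)) = 7^10 = 282475249 multiplications
Savings: 773620632 - 282475249 = 491145383 multiplications

Standard: 773620632 multiplications (918^3). Strassen: 282475249 multiplications (7^10, after padding to 1024x1024). Strassen reduces 8 recursive multiplications to 7 at each level.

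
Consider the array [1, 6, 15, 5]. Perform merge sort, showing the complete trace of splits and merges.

Merge sort trace:

Split: [1, 6, 15, 5] -> [1, 6] and [15, 5]
  Split: [1, 6] -> [1] and [6]
  Merge: [1] + [6] -> [1, 6]
  Split: [15, 5] -> [15] and [5]
  Merge: [15] + [5] -> [5, 15]
Merge: [1, 6] + [5, 15] -> [1, 5, 6, 15]

Final sorted array: [1, 5, 6, 15]

The merge sort proceeds by recursively splitting the array and merging sorted halves.
After all merges, the sorted array is [1, 5, 6, 15].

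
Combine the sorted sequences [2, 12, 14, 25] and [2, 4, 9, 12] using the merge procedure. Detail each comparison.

Merging process:

Compare 2 vs 2: take 2 from left. Merged: [2]
Compare 12 vs 2: take 2 from right. Merged: [2, 2]
Compare 12 vs 4: take 4 from right. Merged: [2, 2, 4]
Compare 12 vs 9: take 9 from right. Merged: [2, 2, 4, 9]
Compare 12 vs 12: take 12 from left. Merged: [2, 2, 4, 9, 12]
Compare 14 vs 12: take 12 from right. Merged: [2, 2, 4, 9, 12, 12]
Append remaining from left: [14, 25]. Merged: [2, 2, 4, 9, 12, 12, 14, 25]

Final merged array: [2, 2, 4, 9, 12, 12, 14, 25]
Total comparisons: 6

The merged array is [2, 2, 4, 9, 12, 12, 14, 25], requiring 6 comparisons. The merge step runs in O(n) time where n is the total number of elements.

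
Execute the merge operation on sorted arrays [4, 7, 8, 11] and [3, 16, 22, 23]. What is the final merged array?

Merging process:

Compare 4 vs 3: take 3 from right. Merged: [3]
Compare 4 vs 16: take 4 from left. Merged: [3, 4]
Compare 7 vs 16: take 7 from left. Merged: [3, 4, 7]
Compare 8 vs 16: take 8 from left. Merged: [3, 4, 7, 8]
Compare 11 vs 16: take 11 from left. Merged: [3, 4, 7, 8, 11]
Append remaining from right: [16, 22, 23]. Merged: [3, 4, 7, 8, 11, 16, 22, 23]

Final merged array: [3, 4, 7, 8, 11, 16, 22, 23]
Total comparisons: 5

The merged array is [3, 4, 7, 8, 11, 16, 22, 23], requiring 5 comparisons. The merge step runs in O(n) time where n is the total number of elements.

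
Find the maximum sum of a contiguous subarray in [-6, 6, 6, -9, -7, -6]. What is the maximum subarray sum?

Using Kadane's algorithm on [-6, 6, 6, -9, -7, -6]:

Scanning through the array:
Position 1 (value 6): max_ending_here = 6, max_so_far = 6
Position 2 (value 6): max_ending_here = 12, max_so_far = 12
Position 3 (value -9): max_ending_here = 3, max_so_far = 12
Position 4 (value -7): max_ending_here = -4, max_so_far = 12
Position 5 (value -6): max_ending_here = -6, max_so_far = 12

Maximum subarray: [6, 6]
Maximum sum: 12

The maximum subarray is [6, 6] with sum 12. This subarray runs from index 1 to index 2.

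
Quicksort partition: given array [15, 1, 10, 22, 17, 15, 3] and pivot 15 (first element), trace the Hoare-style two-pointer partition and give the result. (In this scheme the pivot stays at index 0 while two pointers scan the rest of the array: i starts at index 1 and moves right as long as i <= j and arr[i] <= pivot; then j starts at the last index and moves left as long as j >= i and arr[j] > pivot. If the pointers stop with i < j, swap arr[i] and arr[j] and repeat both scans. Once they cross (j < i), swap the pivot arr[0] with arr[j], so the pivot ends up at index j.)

Hoare-style two-pointer partition with pivot = 15:

Initial array: [15, 1, 10, 22, 17, 15, 3]

Pointers start at i = 1, j = 6.
i stops at index 3 (arr[3]=22 > 15), j stops at index 6 (arr[6]=3 <= 15): swap arr[3] and arr[6], array becomes [15, 1, 10, 3, 17, 15, 22]
i stops at index 4 (arr[4]=17 > 15), j stops at index 5 (arr[5]=15 <= 15): swap arr[4] and arr[5], array becomes [15, 1, 10, 3, 15, 17, 22]
i ends at 5, j ends at 4: the pointers have crossed (j < i), so scanning stops.

Swap pivot arr[0] with arr[4] to place pivot at position 4: [15, 1, 10, 3, 15, 17, 22]
Pivot position: 4

After partitioning with pivot 15, the array becomes [15, 1, 10, 3, 15, 17, 22]. The pivot is placed at index 4. All elements to the left of the pivot are <= 15, and all elements to the right are > 15.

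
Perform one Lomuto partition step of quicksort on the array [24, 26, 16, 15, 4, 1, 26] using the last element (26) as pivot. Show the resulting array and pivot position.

Lomuto partition with pivot = 26:

Initial array: [24, 26, 16, 15, 4, 1, 26]

arr[0]=24 <= 26: swap with position 0, array becomes [24, 26, 16, 15, 4, 1, 26]
arr[1]=26 <= 26: swap with position 1, array becomes [24, 26, 16, 15, 4, 1, 26]
arr[2]=16 <= 26: swap with position 2, array becomes [24, 26, 16, 15, 4, 1, 26]
arr[3]=15 <= 26: swap with position 3, array becomes [24, 26, 16, 15, 4, 1, 26]
arr[4]=4 <= 26: swap with position 4, array becomes [24, 26, 16, 15, 4, 1, 26]
arr[5]=1 <= 26: swap with position 5, array becomes [24, 26, 16, 15, 4, 1, 26]

Place pivot at position 6: [24, 26, 16, 15, 4, 1, 26]
Pivot position: 6

After partitioning with pivot 26, the array becomes [24, 26, 16, 15, 4, 1, 26]. The pivot is placed at index 6. All elements to the left of the pivot are <= 26, and all elements to the right are > 26.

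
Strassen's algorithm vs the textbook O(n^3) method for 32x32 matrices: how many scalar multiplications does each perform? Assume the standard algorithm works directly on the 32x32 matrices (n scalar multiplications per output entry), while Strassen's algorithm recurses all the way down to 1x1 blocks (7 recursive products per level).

Matrix multiplication for 32x32 matrices:

Standard algorithm: 32^3 = 32768 multiplications
Strassen's algorithm: 7^(log2(32)) = 7^5 = 16807 multiplications
Savings: 32768 - 16807 = 15961 multiplications

Standard: 32768 multiplications (32^3). Strassen: 16807 multiplications (7^5). Strassen reduces 8 recursive multiplications to 7 at each level.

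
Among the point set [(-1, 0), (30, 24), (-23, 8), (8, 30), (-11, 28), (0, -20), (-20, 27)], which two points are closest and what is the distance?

Computing all pairwise distances among 7 points:

d((-1, 0), (30, 24)) = 39.2046
d((-1, 0), (-23, 8)) = 23.4094
d((-1, 0), (8, 30)) = 31.3209
d((-1, 0), (-11, 28)) = 29.7321
d((-1, 0), (0, -20)) = 20.025
d((-1, 0), (-20, 27)) = 33.0151
d((30, 24), (-23, 8)) = 55.3624
d((30, 24), (8, 30)) = 22.8035
d((30, 24), (-11, 28)) = 41.1947
d((30, 24), (0, -20)) = 53.2541
d((30, 24), (-20, 27)) = 50.0899
d((-23, 8), (8, 30)) = 38.0132
d((-23, 8), (-11, 28)) = 23.3238
d((-23, 8), (0, -20)) = 36.2353
d((-23, 8), (-20, 27)) = 19.2354
d((8, 30), (-11, 28)) = 19.105
d((8, 30), (0, -20)) = 50.636
d((8, 30), (-20, 27)) = 28.1603
d((-11, 28), (0, -20)) = 49.2443
d((-11, 28), (-20, 27)) = 9.0554 <-- minimum
d((0, -20), (-20, 27)) = 51.0784

Closest pair: (-11, 28) and (-20, 27) with distance 9.0554

The closest pair is (-11, 28) and (-20, 27) with Euclidean distance 9.0554. For 7 points, brute-force pairwise comparison is shown above. For large n, the divide-and-conquer algorithm (sort by x, recurse on halves, check the dividing strip) achieves O(n log n).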